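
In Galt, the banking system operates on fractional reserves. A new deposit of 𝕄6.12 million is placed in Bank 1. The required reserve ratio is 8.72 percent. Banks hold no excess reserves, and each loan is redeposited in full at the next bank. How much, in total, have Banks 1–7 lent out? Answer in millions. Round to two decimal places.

𝕄30.24 million

Bank i lends (1 − rr)^i of the original deposit: Bank 1 lends 6.12·0.9128 ≈ 5.5863, Bank 2 lends 6.12·0.9128² ≈ 5.0992, and so on.
Summing a geometric series: total = 6.12·[0.9128·(1 − 0.9128^7) / (1 − 0.9128)] ≈ 30.2383 million.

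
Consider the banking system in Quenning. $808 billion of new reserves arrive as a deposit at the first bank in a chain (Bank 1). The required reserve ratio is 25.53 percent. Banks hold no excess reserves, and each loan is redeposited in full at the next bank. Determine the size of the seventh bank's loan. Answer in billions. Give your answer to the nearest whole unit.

$103 billion

Each bank lends a fraction (1 − rr) = 0.7447 of the deposit it receives, so Bank 7 receives 808·0.7447^6 and lends 808·0.7447^7 ≈ 102.6315 billion.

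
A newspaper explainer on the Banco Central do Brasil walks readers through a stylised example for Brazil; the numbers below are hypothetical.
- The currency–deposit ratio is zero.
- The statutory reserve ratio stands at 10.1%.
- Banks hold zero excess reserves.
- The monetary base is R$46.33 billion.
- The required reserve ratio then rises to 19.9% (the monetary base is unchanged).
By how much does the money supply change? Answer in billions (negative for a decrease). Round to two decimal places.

Initially m₁ = 1 / (0.101) ≈ 9.90099, so M₁ = 9.90099 × 46.33 ≈ 458.7129 billion.
After the change m₂ = 1 / (0.199) ≈ 5.02513, so M₂ = 5.02513 × 46.33 ≈ 232.8143 billion.
ΔM = M₂ − M₁ = 232.8143 − 458.7129 = -225.8986 billion.

-225.90 billion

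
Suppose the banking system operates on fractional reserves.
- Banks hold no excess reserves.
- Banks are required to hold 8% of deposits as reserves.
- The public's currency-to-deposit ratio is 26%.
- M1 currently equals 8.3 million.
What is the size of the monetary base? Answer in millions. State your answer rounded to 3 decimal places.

The money multiplier is m = (1 + c) / (rr + c) = (1 + 0.26) / (0.08 + 0.26) ≈ 3.70588.
MB = M / m = 8.3 / 3.70588 ≈ 2.2397 million.

2.240 million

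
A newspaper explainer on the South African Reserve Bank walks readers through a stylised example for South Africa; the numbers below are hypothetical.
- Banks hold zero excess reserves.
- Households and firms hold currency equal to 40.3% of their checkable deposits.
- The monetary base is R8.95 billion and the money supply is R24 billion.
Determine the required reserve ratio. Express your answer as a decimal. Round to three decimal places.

0.120

Using m = M/MB = 24/8.95 ≈ 2.681564. Since m = (1 + c)/(c + rr + e), the denominator satisfies c + rr + e = (1 + c)/m = (1 + 0.403) / 2.681564 ≈ 0.523202.
With c = 0.403 and e = 0, the required reserve ratio is 0.523202 − 0.403 − 0 = 0.120202.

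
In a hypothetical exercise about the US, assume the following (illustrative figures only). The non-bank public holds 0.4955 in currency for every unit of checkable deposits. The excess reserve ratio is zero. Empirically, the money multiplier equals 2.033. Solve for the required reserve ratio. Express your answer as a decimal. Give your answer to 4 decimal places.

0.2401

Using m = 2.033. Since m = (1 + c)/(c + rr + e), the denominator satisfies c + rr + e = (1 + c)/m = (1 + 0.4955) / 2.033 ≈ 0.735612.
With c = 0.4955 and e = 0, the required reserve ratio is 0.735612 − 0.4955 − 0 = 0.240112.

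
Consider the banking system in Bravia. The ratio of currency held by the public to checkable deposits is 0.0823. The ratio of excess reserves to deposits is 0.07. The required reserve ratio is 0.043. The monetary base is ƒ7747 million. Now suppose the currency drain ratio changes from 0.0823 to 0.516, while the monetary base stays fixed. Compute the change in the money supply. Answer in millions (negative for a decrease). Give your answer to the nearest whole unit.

Initially m₁ = (1 + 0.0823) / (0.043 + 0.07 + 0.0823) ≈ 5.54173, so M₁ = 5.54173 × 7747 ≈ 42931.7823 million.
After the change m₂ = (1 + 0.516) / (0.043 + 0.07 + 0.516) ≈ 2.41017, so M₂ = 2.41017 × 7747 ≈ 18671.587 million.
ΔM = M₂ − M₁ = 18671.587 − 42931.7823 = -24260.1953 million.

-24260 million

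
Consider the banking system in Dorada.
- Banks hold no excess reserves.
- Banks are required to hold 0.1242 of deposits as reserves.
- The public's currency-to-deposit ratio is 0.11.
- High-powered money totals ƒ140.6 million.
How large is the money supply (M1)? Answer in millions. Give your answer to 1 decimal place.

The money multiplier is m = (1 + c) / (rr + c) = (1 + 0.11) / (0.1242 + 0.11) ≈ 4.73954.
So M = m × MB = 4.73954 × 140.6 ≈ 666.3793 million.

ƒ666.4 million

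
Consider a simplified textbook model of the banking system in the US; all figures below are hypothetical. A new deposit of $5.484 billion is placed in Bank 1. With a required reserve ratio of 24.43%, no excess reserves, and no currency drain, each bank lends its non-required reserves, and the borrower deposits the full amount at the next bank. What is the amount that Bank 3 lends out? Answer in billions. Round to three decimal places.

Each bank lends a fraction (1 − rr) = 0.7557 of the deposit it receives, so Bank 3 receives 5.484·0.7557^2 and lends 5.484·0.7557^3 ≈ 2.3667 billion.

$2.367 billion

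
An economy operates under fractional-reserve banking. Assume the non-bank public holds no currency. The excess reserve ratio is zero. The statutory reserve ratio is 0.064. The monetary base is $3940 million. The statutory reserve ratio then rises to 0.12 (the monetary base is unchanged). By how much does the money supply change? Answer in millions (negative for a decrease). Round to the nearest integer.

Initially m₁ = 1 / (0.064) = 15.62500, so M₁ = 15.62500 × 3940 = 61562.5 million.
After the change m₂ = 1 / (0.12) ≈ 8.33333, so M₂ = 8.33333 × 3940 = 32833.3202 million.
ΔM = M₂ − M₁ = 32833.3202 − 61562.5 = -28729.1798 million.

-28729 million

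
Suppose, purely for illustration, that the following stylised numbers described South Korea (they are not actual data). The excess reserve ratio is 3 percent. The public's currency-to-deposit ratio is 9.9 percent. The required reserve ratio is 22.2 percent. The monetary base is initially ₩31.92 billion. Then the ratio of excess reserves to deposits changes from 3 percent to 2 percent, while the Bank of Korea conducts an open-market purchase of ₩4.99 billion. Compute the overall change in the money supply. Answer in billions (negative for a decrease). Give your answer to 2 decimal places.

Before: m₁ = (1 + 0.099) / (0.222 + 0.03 + 0.099) ≈ 3.13105, MB₁ = 31.92, so M₁ = 3.13105 × 31.92 ≈ 99.9431 billion.
After: m₂ = (1 + 0.099) / (0.222 + 0.02 + 0.099) ≈ 3.22287, MB₂ = 31.92 + 4.99 = 36.91, so M₂ = 3.22287 × 36.91 ≈ 118.9561 billion.
ΔM = M₂ − M₁ = 118.9561 − 99.9431 = 19.013 billion.

₩19.01 billion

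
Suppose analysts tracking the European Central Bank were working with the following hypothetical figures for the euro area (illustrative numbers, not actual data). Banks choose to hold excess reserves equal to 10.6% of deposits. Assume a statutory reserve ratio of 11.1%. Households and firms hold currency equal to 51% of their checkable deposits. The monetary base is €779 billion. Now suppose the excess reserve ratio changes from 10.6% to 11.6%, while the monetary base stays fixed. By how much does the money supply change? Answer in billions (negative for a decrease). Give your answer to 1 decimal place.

-22.0 billion

Initially m₁ = (1 + 0.51) / (0.111 + 0.106 + 0.51) ≈ 2.07703, so M₁ = 2.07703 × 779 ≈ 1618.0064 billion.
After the change m₂ = (1 + 0.51) / (0.111 + 0.116 + 0.51) ≈ 2.04885, so M₂ = 2.04885 × 779 ≈ 1596.0541 billion.
ΔM = M₂ − M₁ = 1596.0541 − 1618.0064 = -21.9523 billion.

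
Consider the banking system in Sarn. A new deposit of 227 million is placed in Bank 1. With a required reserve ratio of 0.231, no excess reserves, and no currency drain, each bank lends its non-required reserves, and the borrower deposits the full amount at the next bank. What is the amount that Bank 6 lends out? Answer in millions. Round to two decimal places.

46.94 million

Each bank lends a fraction (1 − rr) = 0.7690 of the deposit it receives, so Bank 6 receives 227·0.7690^5 and lends 227·0.7690^6 ≈ 46.9444 million.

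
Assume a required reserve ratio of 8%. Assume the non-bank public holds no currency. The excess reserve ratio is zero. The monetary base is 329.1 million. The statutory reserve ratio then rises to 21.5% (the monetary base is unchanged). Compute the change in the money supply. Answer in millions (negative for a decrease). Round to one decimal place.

-2583.1 million

Initially m₁ = 1 / (0.08) = 12.5, so M₁ = 12.5 × 329.1 = 4113.75 million.
After the change m₂ = 1 / (0.215) ≈ 4.65116, so M₂ = 4.65116 × 329.1 ≈ 1530.6968 million.
ΔM = M₂ − M₁ = 1530.6968 − 4113.75 = -2583.0532 million.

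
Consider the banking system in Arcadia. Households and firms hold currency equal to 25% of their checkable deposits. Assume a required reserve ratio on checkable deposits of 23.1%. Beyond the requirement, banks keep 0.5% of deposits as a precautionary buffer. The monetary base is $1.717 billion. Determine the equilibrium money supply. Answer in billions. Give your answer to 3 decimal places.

$4.416 billion

The money multiplier is m = (1 + c) / (rr + e + c) = (1 + 0.25) / (0.231 + 0.005 + 0.25) ≈ 2.57202.
So M = m × MB = 2.57202 × 1.717 ≈ 4.4162 billion.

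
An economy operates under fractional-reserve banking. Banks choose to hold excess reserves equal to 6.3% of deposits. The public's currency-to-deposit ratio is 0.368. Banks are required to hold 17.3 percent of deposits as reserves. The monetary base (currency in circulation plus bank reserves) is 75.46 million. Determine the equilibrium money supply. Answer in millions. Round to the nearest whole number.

The money multiplier is m = (1 + c) / (rr + e + c) = (1 + 0.368) / (0.173 + 0.063 + 0.368) ≈ 2.2649.
So M = m × MB = 2.2649 × 75.46 ≈ 170.9094 million.

171 million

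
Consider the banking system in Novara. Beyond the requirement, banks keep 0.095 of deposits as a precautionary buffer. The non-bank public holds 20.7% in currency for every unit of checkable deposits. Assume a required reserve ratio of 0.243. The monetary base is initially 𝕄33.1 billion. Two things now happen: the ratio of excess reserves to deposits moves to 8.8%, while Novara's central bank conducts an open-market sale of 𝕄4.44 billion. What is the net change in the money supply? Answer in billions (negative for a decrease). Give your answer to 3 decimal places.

Before: m₁ = (1 + 0.207) / (0.243 + 0.095 + 0.207) ≈ 2.214679, MB₁ = 33.1, so M₁ = 2.214679 × 33.1 ≈ 73.3059 billion.
After: m₂ = (1 + 0.207) / (0.243 + 0.088 + 0.207) ≈ 2.243494, MB₂ = 33.1 − 4.44 = 28.66, so M₂ = 2.243494 × 28.66 ≈ 64.2985 billion.
ΔM = M₂ − M₁ = 64.2985 − 73.3059 = -9.0074 billion.

-9.007 billion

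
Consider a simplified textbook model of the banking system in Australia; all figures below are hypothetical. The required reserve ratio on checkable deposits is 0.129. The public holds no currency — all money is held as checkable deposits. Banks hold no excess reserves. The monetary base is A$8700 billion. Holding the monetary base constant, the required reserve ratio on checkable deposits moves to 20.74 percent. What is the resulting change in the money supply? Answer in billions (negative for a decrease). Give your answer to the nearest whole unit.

Initially m₁ = 1 / (0.129) ≈ 7.75194, so M₁ = 7.75194 × 8700 = 67441.878 billion.
After the change m₂ = 1 / (0.2074) ≈ 4.82160, so M₂ = 4.82160 × 8700 = 41947.92 billion.
ΔM = M₂ − M₁ = 41947.92 − 67441.878 = -25493.958 billion.

-25494 billion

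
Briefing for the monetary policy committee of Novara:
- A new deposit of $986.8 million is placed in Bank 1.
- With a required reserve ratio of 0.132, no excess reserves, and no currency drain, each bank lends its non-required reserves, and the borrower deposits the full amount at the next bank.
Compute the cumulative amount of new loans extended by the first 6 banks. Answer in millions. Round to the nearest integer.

$3714 million

Bank i lends (1 − rr)^i of the original deposit: Bank 1 lends 986.8·0.8680 = 856.5424, Bank 2 lends 986.8·0.8680² ≈ 743.4788, and so on.
Summing a geometric series: total = 986.8·[0.8680·(1 − 0.8680^6) / (1 − 0.8680)] ≈ 3713.7640 million.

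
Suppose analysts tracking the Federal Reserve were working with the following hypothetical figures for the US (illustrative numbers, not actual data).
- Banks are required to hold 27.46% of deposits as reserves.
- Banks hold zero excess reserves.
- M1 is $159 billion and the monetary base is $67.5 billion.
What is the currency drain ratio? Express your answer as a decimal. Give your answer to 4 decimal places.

0.2605

Using m = M/MB = 159/67.5 ≈ 2.355556. From m = (1 + c)/(c + rr + e), rearranging gives 1 + c = m·(c + rr + e), so c·(1 − m) = m·(rr + e) − 1.
Hence c = [m·(rr + e) − 1]/(1 − m) = [2.355556 × (0.2746 + 0) − 1] / (1 − 2.355556) ≈ 0.260531.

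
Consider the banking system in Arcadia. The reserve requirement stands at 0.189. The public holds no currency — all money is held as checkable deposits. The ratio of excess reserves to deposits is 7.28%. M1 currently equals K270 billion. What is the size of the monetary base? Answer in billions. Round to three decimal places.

K70.686 billion

The money multiplier is m = 1 / (rr + e) = 1 / (0.189 + 0.0728) ≈ 3.8197097.
MB = M / m = 270 / 3.8197097 ≈ 70.686 billion.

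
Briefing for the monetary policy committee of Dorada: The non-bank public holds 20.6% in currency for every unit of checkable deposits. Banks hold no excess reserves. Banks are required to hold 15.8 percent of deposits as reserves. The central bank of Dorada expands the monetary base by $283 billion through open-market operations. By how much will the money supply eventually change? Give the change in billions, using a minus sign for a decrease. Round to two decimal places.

The money multiplier is m = (1 + c) / (rr + c) = (1 + 0.206) / (0.158 + 0.206) ≈ 3.313187.
The purchase adds 283 billion of base, so ΔM = m × ΔMB = 3.313187 × (+283) ≈ 937.6319 billion.

$937.63 billion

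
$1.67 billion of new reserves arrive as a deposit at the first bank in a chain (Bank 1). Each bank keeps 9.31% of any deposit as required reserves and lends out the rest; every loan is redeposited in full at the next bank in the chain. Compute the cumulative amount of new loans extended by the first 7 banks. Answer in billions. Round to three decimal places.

Bank i lends (1 − rr)^i of the original deposit: Bank 1 lends 1.67·0.9069 ≈ 1.5145, Bank 2 lends 1.67·0.9069² ≈ 1.3735, and so on.
Summing a geometric series: total = 1.67·[0.9069·(1 − 0.9069^7) / (1 − 0.9069)] ≈ 8.0596 billion.

$8.060 billion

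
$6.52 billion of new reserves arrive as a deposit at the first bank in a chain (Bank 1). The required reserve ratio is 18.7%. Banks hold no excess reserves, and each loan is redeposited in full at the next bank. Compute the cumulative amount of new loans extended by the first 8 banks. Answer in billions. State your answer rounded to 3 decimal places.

$22.936 billion

Bank i lends (1 − rr)^i of the original deposit: Bank 1 lends 6.52·0.8130 ≈ 5.3008, Bank 2 lends 6.52·0.8130² ≈ 4.3095, and so on.
Summing a geometric series: total = 6.52·[0.8130·(1 − 0.8130^8) / (1 − 0.8130)] ≈ 22.9360 billion.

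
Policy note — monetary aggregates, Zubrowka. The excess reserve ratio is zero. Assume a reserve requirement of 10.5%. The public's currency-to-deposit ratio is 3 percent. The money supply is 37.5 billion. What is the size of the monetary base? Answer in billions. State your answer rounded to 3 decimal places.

The money multiplier is m = (1 + c) / (rr + c) = (1 + 0.03) / (0.105 + 0.03) ≈ 7.629630.
MB = M / m = 37.5 / 7.629630 ≈ 4.915 billion.

4.915 billion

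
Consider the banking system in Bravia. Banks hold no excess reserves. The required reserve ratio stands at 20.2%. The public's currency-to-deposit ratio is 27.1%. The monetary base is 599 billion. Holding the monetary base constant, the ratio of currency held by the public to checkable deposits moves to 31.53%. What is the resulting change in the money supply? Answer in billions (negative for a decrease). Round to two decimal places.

Initially m₁ = (1 + 0.271) / (0.202 + 0.271) ≈ 2.687104, so M₁ = 2.687104 × 599 ≈ 1609.5753 billion.
After the change m₂ = (1 + 0.3153) / (0.202 + 0.3153) ≈ 2.542625, so M₂ = 2.542625 × 599 ≈ 1523.0324 billion.
ΔM = M₂ − M₁ = 1523.0324 − 1609.5753 = -86.5429 billion.

-86.54 billion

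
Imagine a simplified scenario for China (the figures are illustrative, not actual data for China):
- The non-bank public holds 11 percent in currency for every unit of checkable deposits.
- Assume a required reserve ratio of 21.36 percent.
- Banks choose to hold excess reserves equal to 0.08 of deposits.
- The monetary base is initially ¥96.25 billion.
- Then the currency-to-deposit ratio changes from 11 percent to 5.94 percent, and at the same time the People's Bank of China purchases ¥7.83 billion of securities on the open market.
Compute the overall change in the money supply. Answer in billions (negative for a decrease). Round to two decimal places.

¥47.65 billion

Before: m₁ = (1 + 0.11) / (0.2136 + 0.08 + 0.11) ≈ 2.750248, MB₁ = 96.25, so M₁ = 2.750248 × 96.25 ≈ 264.7114 billion.
After: m₂ = (1 + 0.0594) / (0.2136 + 0.08 + 0.0594) ≈ 3.001133, MB₂ = 96.25 + 7.83 = 104.08, so M₂ = 3.001133 × 104.08 ≈ 312.3579 billion.
ΔM = M₂ − M₁ = 312.3579 − 264.7114 = 47.6465 billion.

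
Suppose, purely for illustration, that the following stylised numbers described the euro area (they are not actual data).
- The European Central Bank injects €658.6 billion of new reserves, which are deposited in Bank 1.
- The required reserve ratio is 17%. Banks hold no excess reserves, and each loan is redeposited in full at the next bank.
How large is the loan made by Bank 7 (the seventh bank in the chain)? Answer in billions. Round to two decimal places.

€178.72 billion

Each bank lends a fraction (1 − rr) = 0.8300 of the deposit it receives, so Bank 7 receives 658.6·0.8300^6 and lends 658.6·0.8300^7 ≈ 178.7180 billion.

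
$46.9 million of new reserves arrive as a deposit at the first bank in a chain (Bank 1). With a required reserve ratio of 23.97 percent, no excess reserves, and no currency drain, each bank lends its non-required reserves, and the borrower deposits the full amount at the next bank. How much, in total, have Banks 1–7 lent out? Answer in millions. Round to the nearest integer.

$127 million

Bank i lends (1 − rr)^i of the original deposit: Bank 1 lends 46.9·0.7603 ≈ 35.6581, Bank 2 lends 46.9·0.7603² ≈ 27.1108, and so on.
Summing a geometric series: total = 46.9·[0.7603·(1 − 0.7603^7) / (1 − 0.7603)] ≈ 126.9146 million.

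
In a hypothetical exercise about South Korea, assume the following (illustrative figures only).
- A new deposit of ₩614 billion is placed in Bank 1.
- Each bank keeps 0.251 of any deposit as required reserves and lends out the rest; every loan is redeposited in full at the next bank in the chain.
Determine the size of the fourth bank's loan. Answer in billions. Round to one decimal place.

Each bank lends a fraction (1 − rr) = 0.7490 of the deposit it receives, so Bank 4 receives 614·0.7490^3 and lends 614·0.7490^4 ≈ 193.2394 billion.

₩193.2 billion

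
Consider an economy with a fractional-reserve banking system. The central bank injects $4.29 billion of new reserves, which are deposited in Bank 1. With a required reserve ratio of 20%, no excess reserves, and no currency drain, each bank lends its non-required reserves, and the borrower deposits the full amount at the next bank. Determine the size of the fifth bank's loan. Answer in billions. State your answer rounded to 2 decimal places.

Each bank lends a fraction (1 − rr) = 0.8000 of the deposit it receives, so Bank 5 receives 4.29·0.8000^4 and lends 4.29·0.8000^5 ≈ 1.4057 billion.

$1.41 billion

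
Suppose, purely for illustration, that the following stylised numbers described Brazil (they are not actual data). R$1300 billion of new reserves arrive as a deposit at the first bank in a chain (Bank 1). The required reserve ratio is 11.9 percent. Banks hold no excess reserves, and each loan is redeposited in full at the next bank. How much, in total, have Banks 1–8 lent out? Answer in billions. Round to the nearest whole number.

R$6132 billion

Bank i lends (1 − rr)^i of the original deposit: Bank 1 lends 1300·0.8810 = 1145.3000, Bank 2 lends 1300·0.8810² = 1009.0093, and so on.
Summing a geometric series: total = 1300·[0.8810·(1 − 0.8810^8) / (1 − 0.8810)] ≈ 6131.5227 billion.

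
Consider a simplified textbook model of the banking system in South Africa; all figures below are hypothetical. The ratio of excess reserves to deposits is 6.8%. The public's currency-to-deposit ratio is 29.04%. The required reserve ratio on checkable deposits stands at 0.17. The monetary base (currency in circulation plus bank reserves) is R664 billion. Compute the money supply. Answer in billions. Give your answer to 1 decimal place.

R1621.5 billion

The money multiplier is m = (1 + c) / (rr + e + c) = (1 + 0.2904) / (0.17 + 0.068 + 0.2904) ≈ 2.44209.
So M = m × MB = 2.44209 × 664 ≈ 1621.5478 billion.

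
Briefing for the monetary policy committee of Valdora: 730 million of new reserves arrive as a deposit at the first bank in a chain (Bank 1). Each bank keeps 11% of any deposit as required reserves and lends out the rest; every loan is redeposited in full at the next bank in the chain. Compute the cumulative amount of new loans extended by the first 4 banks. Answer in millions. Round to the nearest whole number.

Bank i lends (1 − rr)^i of the original deposit: Bank 1 lends 730·0.8900 = 649.7000, Bank 2 lends 730·0.8900² = 578.2330, and so on.
Summing a geometric series: total = 730·[0.8900·(1 − 0.8900^4) / (1 − 0.8900)] ≈ 2200.5787 million.

2201 million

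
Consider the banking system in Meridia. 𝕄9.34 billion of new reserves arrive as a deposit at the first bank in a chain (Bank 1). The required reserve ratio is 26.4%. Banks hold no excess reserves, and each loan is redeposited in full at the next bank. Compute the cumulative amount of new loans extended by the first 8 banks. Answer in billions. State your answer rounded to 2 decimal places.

Bank i lends (1 − rr)^i of the original deposit: Bank 1 lends 9.34·0.7360 ≈ 6.8742, Bank 2 lends 9.34·0.7360² ≈ 5.0594, and so on.
Summing a geometric series: total = 9.34·[0.7360·(1 − 0.7360^8) / (1 − 0.7360)] ≈ 23.7967 billion.

𝕄23.80 billion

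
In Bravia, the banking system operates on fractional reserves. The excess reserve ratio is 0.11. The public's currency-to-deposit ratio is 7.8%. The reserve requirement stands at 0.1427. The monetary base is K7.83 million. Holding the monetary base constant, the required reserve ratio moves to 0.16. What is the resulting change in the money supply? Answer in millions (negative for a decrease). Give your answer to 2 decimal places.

Initially m₁ = (1 + 0.078) / (0.1427 + 0.11 + 0.078) ≈ 3.2598, so M₁ = 3.2598 × 7.83 ≈ 25.5242 million.
After the change m₂ = (1 + 0.078) / (0.16 + 0.11 + 0.078) ≈ 3.0977, so M₂ = 3.0977 × 7.83 ≈ 24.255 million.
ΔM = M₂ − M₁ = 24.255 − 25.5242 = -1.2692 million.

-1.27 million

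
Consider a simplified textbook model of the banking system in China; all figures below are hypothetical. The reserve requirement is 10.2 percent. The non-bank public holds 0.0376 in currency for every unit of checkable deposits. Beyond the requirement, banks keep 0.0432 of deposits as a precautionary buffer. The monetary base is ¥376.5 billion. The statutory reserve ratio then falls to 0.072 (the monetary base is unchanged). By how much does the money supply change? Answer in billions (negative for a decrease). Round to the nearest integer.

¥420 billion

Initially m₁ = (1 + 0.0376) / (0.102 + 0.0432 + 0.0376) ≈ 5.6761, so M₁ = 5.6761 × 376.5 ≈ 2137.0516 billion.
After the change m₂ = (1 + 0.0376) / (0.072 + 0.0432 + 0.0376) ≈ 6.7906, so M₂ = 6.7906 × 376.5 = 2556.6609 billion.
ΔM = M₂ − M₁ = 2556.6609 − 2137.0516 = 419.6093 billion.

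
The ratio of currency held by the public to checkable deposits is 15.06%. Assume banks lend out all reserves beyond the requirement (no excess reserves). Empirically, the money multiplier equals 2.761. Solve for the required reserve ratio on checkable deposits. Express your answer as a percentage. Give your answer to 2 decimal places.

Using m = 2.761. Since m = (1 + c)/(c + rr + e), the denominator satisfies c + rr + e = (1 + c)/m = (1 + 0.1506) / 2.761 ≈ 0.416733.
With c = 0.1506 and e = 0, the required reserve ratio on checkable deposits is 0.416733 − 0.1506 − 0 = 0.266133.

26.61%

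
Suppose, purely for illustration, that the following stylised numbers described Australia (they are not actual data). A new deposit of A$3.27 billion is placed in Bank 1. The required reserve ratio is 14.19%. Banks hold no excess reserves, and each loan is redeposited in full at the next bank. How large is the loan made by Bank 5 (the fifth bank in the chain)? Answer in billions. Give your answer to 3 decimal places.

A$1.521 billion

Each bank lends a fraction (1 − rr) = 0.8581 of the deposit it receives, so Bank 5 receives 3.27·0.8581^4 and lends 3.27·0.8581^5 ≈ 1.5214 billion.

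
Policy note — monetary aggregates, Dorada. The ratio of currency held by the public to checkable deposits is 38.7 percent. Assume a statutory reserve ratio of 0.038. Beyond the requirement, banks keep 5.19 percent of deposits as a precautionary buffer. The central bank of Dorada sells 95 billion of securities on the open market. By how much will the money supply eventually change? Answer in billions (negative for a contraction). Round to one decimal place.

-276.3 billion

The money multiplier is m = (1 + c) / (rr + e + c) = (1 + 0.387) / (0.038 + 0.0519 + 0.387) ≈ 2.9084.
The sale removes 95 billion of base, so ΔM = m × ΔMB = 2.9084 × (−95) = -276.298 billion.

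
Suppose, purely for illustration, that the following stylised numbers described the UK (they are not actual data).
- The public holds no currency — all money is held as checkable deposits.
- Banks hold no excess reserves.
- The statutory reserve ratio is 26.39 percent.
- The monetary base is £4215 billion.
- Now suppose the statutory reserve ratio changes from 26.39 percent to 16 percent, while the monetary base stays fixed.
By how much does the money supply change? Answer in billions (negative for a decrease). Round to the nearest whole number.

Initially m₁ = 1 / (0.2639) ≈ 3.78931, so M₁ = 3.78931 × 4215 ≈ 15971.9417 billion.
After the change m₂ = 1 / (0.16) = 6.25, so M₂ = 6.25 × 4215 = 26343.75 billion.
ΔM = M₂ − M₁ = 26343.75 − 15971.9417 = 10371.8083 billion.

£10372 billion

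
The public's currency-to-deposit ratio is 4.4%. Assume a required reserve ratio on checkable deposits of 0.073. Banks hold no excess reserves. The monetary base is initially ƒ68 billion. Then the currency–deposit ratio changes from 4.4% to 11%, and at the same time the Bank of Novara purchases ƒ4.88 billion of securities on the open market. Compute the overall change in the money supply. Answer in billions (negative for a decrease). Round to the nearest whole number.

Before: m₁ = (1 + 0.044) / (0.073 + 0.044) ≈ 8.9231, MB₁ = 68, so M₁ = 8.9231 × 68 = 606.7708 billion.
After: m₂ = (1 + 0.11) / (0.073 + 0.11) ≈ 6.0656, MB₂ = 68 + 4.88 = 72.88, so M₂ = 6.0656 × 72.88 ≈ 442.0609 billion.
ΔM = M₂ − M₁ = 442.0609 − 606.7708 = -164.7099 billion.

-165 billion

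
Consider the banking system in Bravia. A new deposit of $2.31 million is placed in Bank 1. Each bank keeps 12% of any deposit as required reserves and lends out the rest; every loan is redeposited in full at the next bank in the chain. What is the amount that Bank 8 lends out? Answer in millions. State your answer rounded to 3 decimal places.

$0.831 million

Each bank lends a fraction (1 − rr) = 0.8800 of the deposit it receives, so Bank 8 receives 2.31·0.8800^7 and lends 2.31·0.8800^8 ≈ 0.8308 million.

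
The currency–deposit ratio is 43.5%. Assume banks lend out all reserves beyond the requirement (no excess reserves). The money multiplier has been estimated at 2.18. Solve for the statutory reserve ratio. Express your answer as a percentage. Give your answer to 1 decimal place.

Using m = 2.18. Since m = (1 + c)/(c + rr + e), the denominator satisfies c + rr + e = (1 + c)/m = (1 + 0.435) / 2.18 ≈ 0.658257.
With c = 0.435 and e = 0, the statutory reserve ratio is 0.658257 − 0.435 − 0 = 0.223257.

22.3%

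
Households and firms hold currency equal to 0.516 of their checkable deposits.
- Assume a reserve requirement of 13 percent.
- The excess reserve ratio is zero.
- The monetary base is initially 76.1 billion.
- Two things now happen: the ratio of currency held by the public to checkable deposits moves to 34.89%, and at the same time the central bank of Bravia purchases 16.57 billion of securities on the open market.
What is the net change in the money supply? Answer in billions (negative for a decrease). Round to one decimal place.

Before: m₁ = (1 + 0.516) / (0.13 + 0.516) ≈ 2.3467, MB₁ = 76.1, so M₁ = 2.3467 × 76.1 ≈ 178.5839 billion.
After: m₂ = (1 + 0.3489) / (0.13 + 0.3489) ≈ 2.8167, MB₂ = 76.1 + 16.57 = 92.67, so M₂ = 2.8167 × 92.67 ≈ 261.0236 billion.
ΔM = M₂ − M₁ = 261.0236 − 178.5839 = 82.4397 billion.

82.4 billion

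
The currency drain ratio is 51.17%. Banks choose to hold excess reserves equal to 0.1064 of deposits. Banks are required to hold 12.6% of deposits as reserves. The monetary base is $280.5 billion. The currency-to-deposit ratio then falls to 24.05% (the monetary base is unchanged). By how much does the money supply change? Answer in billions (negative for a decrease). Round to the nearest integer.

$166 billion

Initially m₁ = (1 + 0.5117) / (0.126 + 0.1064 + 0.5117) ≈ 2.0316, so M₁ = 2.0316 × 280.5 = 569.8638 billion.
After the change m₂ = (1 + 0.2405) / (0.126 + 0.1064 + 0.2405) ≈ 2.6232, so M₂ = 2.6232 × 280.5 = 735.8076 billion.
ΔM = M₂ − M₁ = 735.8076 − 569.8638 = 165.9438 billion.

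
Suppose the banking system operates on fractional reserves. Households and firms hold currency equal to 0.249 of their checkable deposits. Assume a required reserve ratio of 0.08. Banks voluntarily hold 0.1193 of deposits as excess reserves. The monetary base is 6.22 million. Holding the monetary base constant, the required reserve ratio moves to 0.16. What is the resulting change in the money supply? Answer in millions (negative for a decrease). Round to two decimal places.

Initially m₁ = (1 + 0.249) / (0.08 + 0.1193 + 0.249) ≈ 2.7861, so M₁ = 2.7861 × 6.22 ≈ 17.3295 million.
After the change m₂ = (1 + 0.249) / (0.16 + 0.1193 + 0.249) ≈ 2.3642, so M₂ = 2.3642 × 6.22 ≈ 14.7053 million.
ΔM = M₂ − M₁ = 14.7053 − 17.3295 = -2.6242 million.

-2.62 million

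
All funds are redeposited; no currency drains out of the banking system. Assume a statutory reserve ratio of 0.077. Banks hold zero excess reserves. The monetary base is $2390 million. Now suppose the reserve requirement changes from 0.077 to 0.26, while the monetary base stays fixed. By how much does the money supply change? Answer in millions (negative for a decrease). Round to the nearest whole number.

Initially m₁ = 1 / (0.077) ≈ 12.98701, so M₁ = 12.98701 × 2390 = 31038.9539 million.
After the change m₂ = 1 / (0.26) ≈ 3.84615, so M₂ = 3.84615 × 2390 = 9192.2985 million.
ΔM = M₂ − M₁ = 9192.2985 − 31038.9539 = -21846.6554 million.

-21847 million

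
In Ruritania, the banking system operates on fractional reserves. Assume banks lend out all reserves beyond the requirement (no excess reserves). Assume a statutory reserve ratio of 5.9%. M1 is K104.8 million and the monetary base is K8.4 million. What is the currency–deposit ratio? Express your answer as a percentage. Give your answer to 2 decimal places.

2.30%

Using m = M/MB = 104.8/8.4 ≈ 12.476190. From m = (1 + c)/(c + rr + e), rearranging gives 1 + c = m·(c + rr + e), so c·(1 − m) = m·(rr + e) − 1.
Hence c = [m·(rr + e) − 1]/(1 − m) = [12.476190 × (0.059 + 0) − 1] / (1 − 12.476190) ≈ 0.022996.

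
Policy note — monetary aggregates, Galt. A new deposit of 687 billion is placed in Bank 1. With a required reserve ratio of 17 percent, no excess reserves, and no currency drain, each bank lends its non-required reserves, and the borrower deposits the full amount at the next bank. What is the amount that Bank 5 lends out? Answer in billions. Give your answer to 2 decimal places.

Each bank lends a fraction (1 − rr) = 0.8300 of the deposit it receives, so Bank 5 receives 687·0.8300^4 and lends 687·0.8300^5 ≈ 270.6121 billion.

270.61 billion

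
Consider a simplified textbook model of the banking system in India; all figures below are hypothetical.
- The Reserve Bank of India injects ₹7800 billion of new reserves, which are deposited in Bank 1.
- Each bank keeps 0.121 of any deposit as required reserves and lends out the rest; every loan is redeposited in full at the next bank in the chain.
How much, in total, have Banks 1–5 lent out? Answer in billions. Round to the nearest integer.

Bank i lends (1 − rr)^i of the original deposit: Bank 1 lends 7800·0.8790 = 6856.2000, Bank 2 lends 7800·0.8790² = 6026.5998, and so on.
Summing a geometric series: total = 7800·[0.8790·(1 − 0.8790^5) / (1 − 0.8790)] ≈ 26929.5530 billion.

₹26930 billion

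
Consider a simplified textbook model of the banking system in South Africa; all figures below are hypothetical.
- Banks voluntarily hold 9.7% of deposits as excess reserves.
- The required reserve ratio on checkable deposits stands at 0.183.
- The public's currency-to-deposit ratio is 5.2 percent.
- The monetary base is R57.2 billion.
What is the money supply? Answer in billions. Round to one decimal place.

R181.2 billion

The money multiplier is m = (1 + c) / (rr + e + c) = (1 + 0.052) / (0.183 + 0.097 + 0.052) ≈ 3.1687.
So M = m × MB = 3.1687 × 57.2 ≈ 181.2496 billion.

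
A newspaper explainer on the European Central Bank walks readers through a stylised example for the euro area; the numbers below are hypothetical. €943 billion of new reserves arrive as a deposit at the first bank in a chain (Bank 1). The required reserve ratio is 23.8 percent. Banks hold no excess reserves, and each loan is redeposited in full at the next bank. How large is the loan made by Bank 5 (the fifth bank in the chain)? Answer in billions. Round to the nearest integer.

€242 billion

Each bank lends a fraction (1 − rr) = 0.7620 of the deposit it receives, so Bank 5 receives 943·0.7620^4 and lends 943·0.7620^5 ≈ 242.2627 billion.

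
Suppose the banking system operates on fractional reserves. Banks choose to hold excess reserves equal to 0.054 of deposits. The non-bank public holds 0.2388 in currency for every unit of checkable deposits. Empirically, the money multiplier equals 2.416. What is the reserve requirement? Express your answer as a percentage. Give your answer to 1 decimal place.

Using m = 2.416. Since m = (1 + c)/(c + rr + e), the denominator satisfies c + rr + e = (1 + c)/m = (1 + 0.2388) / 2.416 ≈ 0.512748.
With c = 0.2388 and e = 0.054, the reserve requirement is 0.512748 − 0.2388 − 0.054 = 0.219948.

22.0%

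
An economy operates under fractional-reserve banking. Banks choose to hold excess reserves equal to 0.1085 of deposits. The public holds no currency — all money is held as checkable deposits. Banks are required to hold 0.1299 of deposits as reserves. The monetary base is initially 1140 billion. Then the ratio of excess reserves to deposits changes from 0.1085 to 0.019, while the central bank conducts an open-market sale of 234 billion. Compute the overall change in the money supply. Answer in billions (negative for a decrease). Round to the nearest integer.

Before: m₁ = 1 / (0.1299 + 0.1085) ≈ 4.19463, MB₁ = 1140, so M₁ = 4.19463 × 1140 = 4781.8782 billion.
After: m₂ = 1 / (0.1299 + 0.019) ≈ 6.71592, MB₂ = 1140 − 234 = 906, so M₂ = 6.71592 × 906 ≈ 6084.6235 billion.
ΔM = M₂ − M₁ = 6084.6235 − 4781.8782 = 1302.7453 billion.

1303 billion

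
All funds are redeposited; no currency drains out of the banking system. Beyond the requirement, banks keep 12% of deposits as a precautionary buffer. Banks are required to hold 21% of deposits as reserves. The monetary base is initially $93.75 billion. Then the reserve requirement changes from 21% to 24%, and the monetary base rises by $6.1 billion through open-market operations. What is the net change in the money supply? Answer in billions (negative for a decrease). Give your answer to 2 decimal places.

-6.73 billion

Before: m₁ = 1 / (0.21 + 0.12) ≈ 3.03030, MB₁ = 93.75, so M₁ = 3.03030 × 93.75 ≈ 284.0906 billion.
After: m₂ = 1 / (0.24 + 0.12) ≈ 2.77778, MB₂ = 93.75 + 6.1 = 99.85, so M₂ = 2.77778 × 99.85 ≈ 277.3613 billion.
ΔM = M₂ − M₁ = 277.3613 − 284.0906 = -6.7293 billion.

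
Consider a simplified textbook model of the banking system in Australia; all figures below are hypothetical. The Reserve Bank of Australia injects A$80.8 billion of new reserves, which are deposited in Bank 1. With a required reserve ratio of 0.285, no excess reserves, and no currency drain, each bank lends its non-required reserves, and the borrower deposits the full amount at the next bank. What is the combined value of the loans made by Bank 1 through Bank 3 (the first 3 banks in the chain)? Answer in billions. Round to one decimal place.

Bank i lends (1 − rr)^i of the original deposit: Bank 1 lends 80.8·0.7150 = 57.7720, Bank 2 lends 80.8·0.7150² ≈ 41.3070, and so on.
Summing a geometric series: total = 80.8·[0.7150·(1 − 0.7150^3) / (1 − 0.7150)] ≈ 128.6135 billion.

A$128.6 billion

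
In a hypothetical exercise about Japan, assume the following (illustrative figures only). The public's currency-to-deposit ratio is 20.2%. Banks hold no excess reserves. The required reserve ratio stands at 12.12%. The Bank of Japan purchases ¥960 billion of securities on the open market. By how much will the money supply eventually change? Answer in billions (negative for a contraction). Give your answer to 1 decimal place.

¥3570.3 billion

The money multiplier is m = (1 + c) / (rr + c) = (1 + 0.202) / (0.1212 + 0.202) ≈ 3.71906.
The purchase adds 960 billion of base, so ΔM = m × ΔMB = 3.71906 × (+960) = 3570.2976 billion.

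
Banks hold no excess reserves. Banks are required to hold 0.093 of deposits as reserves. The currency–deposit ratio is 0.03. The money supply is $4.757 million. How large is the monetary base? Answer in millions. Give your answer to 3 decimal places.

$0.568 million

The money multiplier is m = (1 + c) / (rr + c) = (1 + 0.03) / (0.093 + 0.03) ≈ 8.37398.
MB = M / m = 4.757 / 8.37398 ≈ 0.5681 million.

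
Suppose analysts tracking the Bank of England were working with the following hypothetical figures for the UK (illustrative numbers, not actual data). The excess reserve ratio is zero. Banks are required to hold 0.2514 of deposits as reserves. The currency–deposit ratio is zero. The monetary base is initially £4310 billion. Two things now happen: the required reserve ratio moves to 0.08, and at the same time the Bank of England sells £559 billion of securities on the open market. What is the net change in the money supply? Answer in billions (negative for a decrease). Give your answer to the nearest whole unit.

£29744 billion

Before: m₁ = 1 / (0.2514) ≈ 3.97772, MB₁ = 4310, so M₁ = 3.97772 × 4310 = 17143.9732 billion.
After: m₂ = 1 / (0.08) = 12.5, MB₂ = 4310 − 559 = 3751, so M₂ = 12.5 × 3751 = 46887.5 billion.
ΔM = M₂ − M₁ = 46887.5 − 17143.9732 = 29743.5268 billion.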